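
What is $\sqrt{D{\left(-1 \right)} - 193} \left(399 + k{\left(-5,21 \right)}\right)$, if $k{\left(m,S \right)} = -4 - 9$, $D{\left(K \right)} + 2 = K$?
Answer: $5404 i \approx 5404.0 i$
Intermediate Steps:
$D{\left(K \right)} = -2 + K$
$k{\left(m,S \right)} = -13$ ($k{\left(m,S \right)} = -4 - 9 = -13$)
$\sqrt{D{\left(-1 \right)} - 193} \left(399 + k{\left(-5,21 \right)}\right) = \sqrt{\left(-2 - 1\right) - 193} \left(399 - 13\right) = \sqrt{-3 - 193} \cdot 386 = \sqrt{-196} \cdot 386 = 14 i 386 = 5404 i$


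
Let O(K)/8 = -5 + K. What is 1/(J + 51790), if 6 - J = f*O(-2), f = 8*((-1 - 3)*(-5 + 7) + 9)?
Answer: 1/52244 ≈ 1.9141e-5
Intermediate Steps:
O(K) = -40 + 8*K (O(K) = 8*(-5 + K) = -40 + 8*K)
f = 8 (f = 8*(-4*2 + 9) = 8*(-8 + 9) = 8*1 = 8)
J = 454 (J = 6 - 8*(-40 + 8*(-2)) = 6 - 8*(-40 - 16) = 6 - 8*(-56) = 6 - 1*(-448) = 6 + 448 = 454)
1/(J + 51790) = 1/(454 + 51790) = 1/52244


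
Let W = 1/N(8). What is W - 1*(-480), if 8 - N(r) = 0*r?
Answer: 3841/8 ≈ 480.13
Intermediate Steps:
N(r) = 8 (N(r) = 8 - 0*r = 8 - 1*0 = 8 + 0 = 8)
W = 1/8 ≈ 0.12500
W - 1*(-480) = 1/8 - 1*(-480) = 1/8 + 480 = 3841/8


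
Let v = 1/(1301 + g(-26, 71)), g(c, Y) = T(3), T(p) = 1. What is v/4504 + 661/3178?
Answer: 39553517/190167888 ≈ 0.20799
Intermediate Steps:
g(c, Y) = 1
v = 1/1302 (v = 1/(1301 + 1) = 1/1302 ≈ 0.00076805)
v/4504 + 661/3178 = (1/1302)/4504 + 661/3178 = (1/1302)*(1/4504) + 661*(1/3178) = 1/5864208 + 661/3178 = 39553517/190167888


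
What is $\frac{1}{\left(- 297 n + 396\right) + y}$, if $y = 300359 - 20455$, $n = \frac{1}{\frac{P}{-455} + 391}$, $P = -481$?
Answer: $\frac{4574}{1282088735} \approx 3.5676 \cdot 10^{-6}$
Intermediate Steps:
$n = \frac{35}{13722}$ ($n = \frac{1}{- \frac{481}{-455} + 391} = \frac{1}{\left(-481\right) \left(- \frac{1}{455}\right) + 391} = \frac{1}{\frac{37}{35} + 391} = \frac{1}{\frac{13722}{35}} = \frac{35}{13722} \approx 0.0025506$)
$y = 279904$
$\frac{1}{\left(- 297 n + 396\right) + y} = \frac{1}{\left(\left(-297\right) \frac{35}{13722} + 396\right) + 279904} = \frac{1}{\left(- \frac{3465}{4574} + 396\right) + 279904} = \frac{1}{\frac{1807839}{4574} + 279904} = \frac{1}{\frac{1282088735}{4574}} = \frac{4574}{1282088735}$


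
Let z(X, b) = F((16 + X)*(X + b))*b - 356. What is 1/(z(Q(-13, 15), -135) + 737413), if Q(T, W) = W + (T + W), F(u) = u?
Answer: 1/1262747 ≈ 7.9192e-7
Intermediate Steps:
Q(T, W) = T + 2*W
z(X, b) = -356 + b*(16 + X)*(X + b) (z(X, b) = ((16 + X)*(X + b))*b - 356 = b*(16 + X)*(X + b) - 356 = -356 + b*(16 + X)*(X + b))
1/(z(Q(-13, 15), -135) + 737413) = 1/((-356 - 135*((-13 + 2*15)² + 16*(-13 + 2*15) + 16*(-135) + (-13 + 2*15)*(-135))) + 737413) = 1/((-356 - 135*((-13 + 30)² + 16*(-13 + 30) - 2160 + (-13 + 30)*(-135))) + 737413) = 1/((-356 - 135*(17² + 16*17 - 2160 + 17*(-135))) + 737413) = 1/((-356 - 135*(289 + 272 - 2160 - 2295)) + 737413) = 1/((-356 - 135*(-3894)) + 737413) = 1/((-356 + 525690) + 737413) = 1/(525334 + 737413) = 1/1262747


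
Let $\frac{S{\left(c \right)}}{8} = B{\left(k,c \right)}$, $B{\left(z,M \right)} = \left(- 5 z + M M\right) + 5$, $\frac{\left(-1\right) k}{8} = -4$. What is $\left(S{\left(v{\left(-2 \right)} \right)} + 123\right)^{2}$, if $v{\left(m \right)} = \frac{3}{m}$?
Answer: $1207801$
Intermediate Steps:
$k = 32$ ($k = \left(-8\right) \left(-4\right) = 32$)
$B{\left(z,M \right)} = 5 + M^{2} - 5 z$ ($B{\left(z,M \right)} = \left(- 5 z + M^{2}\right) + 5 = \left(M^{2} - 5 z\right) + 5 = 5 + M^{2} - 5 z$)
$S{\left(c \right)} = -1240 + 8 c^{2}$ ($S{\left(c \right)} = 8 \left(5 + c^{2} - 160\right) = 8 \left(-155 + c^{2}\right) = -1240 + 8 c^{2}$)
$\left(S{\left(v{\left(-2 \right)} \right)} + 123\right)^{2} = \left(\left(-1240 + 8 \left(\frac{3}{-2}\right)^{2}\right) + 123\right)^{2} = \left(\left(-1240 + 8 \left(3 \left(- \frac{1}{2}\right)\right)^{2}\right) + 123\right)^{2} = \left(\left(-1240 + 8 \left(- \frac{3}{2}\right)^{2}\right) + 123\right)^{2} = \left(\left(-1240 + 8 \cdot \frac{9}{4}\right) + 123\right)^{2} = \left(\left(-1240 + 18\right) + 123\right)^{2} = \left(-1222 + 123\right)^{2} = \left(-1099\right)^{2} = 1207801$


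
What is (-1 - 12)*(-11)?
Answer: 143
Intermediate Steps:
(-1 - 12)*(-11) = -13*(-11) = 143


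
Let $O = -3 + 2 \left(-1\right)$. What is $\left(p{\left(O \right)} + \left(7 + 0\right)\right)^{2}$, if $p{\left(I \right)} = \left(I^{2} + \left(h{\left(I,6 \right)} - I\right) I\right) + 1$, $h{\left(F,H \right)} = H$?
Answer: $484$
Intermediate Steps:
$O = -5$ ($O = -3 - 2 = -5$)
$p{\left(I \right)} = 1 + I^{2} + I \left(6 - I\right)$ ($p{\left(I \right)} = \left(I^{2} + \left(6 - I\right) I\right) + 1 = \left(I^{2} + I \left(6 - I\right)\right) + 1 = 1 + I^{2} + I \left(6 - I\right)$)
$\left(p{\left(O \right)} + \left(7 + 0\right)\right)^{2} = \left(\left(1 + 6 \left(-5\right)\right) + \left(7 + 0\right)\right)^{2} = \left(\left(1 - 30\right) + 7\right)^{2} = \left(-29 + 7\right)^{2} = \left(-22\right)^{2} = 484$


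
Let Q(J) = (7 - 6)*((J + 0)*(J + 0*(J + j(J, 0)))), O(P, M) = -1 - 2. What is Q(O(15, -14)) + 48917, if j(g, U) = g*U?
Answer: 48926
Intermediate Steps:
j(g, U) = U*g
O(P, M) = -3
Q(J) = J² (Q(J) = (7 - 6)*((J + 0)*(J + 0*(J + 0*J))) = 1*(J*(J + 0*(J + 0))) = 1*(J*(J + 0*J)) = 1*(J*(J + 0)) = 1*(J*J) = 1*J² = J²)
Q(O(15, -14)) + 48917 = (-3)² + 48917 = 9 + 48917 = 48926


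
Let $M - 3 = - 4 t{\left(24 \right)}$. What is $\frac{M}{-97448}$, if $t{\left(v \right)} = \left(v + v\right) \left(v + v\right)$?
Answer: $\frac{9213}{97448} \approx 0.094543$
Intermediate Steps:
$t{\left(v \right)} = 4 v^{2}$ ($t{\left(v \right)} = 2 v 2 v = 4 v^{2}$)
$M = -9213$ ($M = 3 - 4 \cdot 4 \cdot 24^{2} = 3 - 4 \cdot 4 \cdot 576 = 3 - 9216 = -9213$)
$\frac{M}{-97448} = - \frac{9213}{-97448} = \left(-9213\right) \left(- \frac{1}{97448}\right) = \frac{9213}{97448}$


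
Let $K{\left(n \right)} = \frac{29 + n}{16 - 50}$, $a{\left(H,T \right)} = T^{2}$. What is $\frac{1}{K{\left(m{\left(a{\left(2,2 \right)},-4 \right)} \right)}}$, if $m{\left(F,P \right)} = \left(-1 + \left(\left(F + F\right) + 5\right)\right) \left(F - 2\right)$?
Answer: $- \frac{34}{53} \approx -0.64151$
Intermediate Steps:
$m{\left(F,P \right)} = \left(-2 + F\right) \left(4 + 2 F\right)$ ($m{\left(F,P \right)} = \left(-1 + \left(2 F + 5\right)\right) \left(-2 + F\right) = \left(-1 + \left(5 + 2 F\right)\right) \left(-2 + F\right) = \left(4 + 2 F\right) \left(-2 + F\right) = \left(-2 + F\right) \left(4 + 2 F\right)$)
$K{\left(n \right)} = - \frac{29}{34} - \frac{n}{34}$ ($K{\left(n \right)} = \frac{29 + n}{-34} = \left(29 + n\right) \left(- \frac{1}{34}\right) = - \frac{29}{34} - \frac{n}{34}$)
$\frac{1}{K{\left(m{\left(a{\left(2,2 \right)},-4 \right)} \right)}} = \frac{1}{- \frac{29}{34} - \frac{-8 + 2 \left(2^{2}\right)^{2}}{34}} = \frac{1}{- \frac{29}{34} - \frac{-8 + 2 \cdot 4^{2}}{34}} = \frac{1}{- \frac{29}{34} - \frac{-8 + 2 \cdot 16}{34}} = \frac{1}{- \frac{29}{34} - \frac{-8 + 32}{34}} = \frac{1}{- \frac{29}{34} - \frac{12}{17}} = \frac{1}{- \frac{53}{34}} = - \frac{34}{53}$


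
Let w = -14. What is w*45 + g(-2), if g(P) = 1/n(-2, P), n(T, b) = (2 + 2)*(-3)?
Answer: -7561/12 ≈ -630.08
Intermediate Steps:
n(T, b) = -12 (n(T, b) = 4*(-3) = -12)
g(P) = -1/12 (g(P) = 1/(-12) = -1/12)
w*45 + g(-2) = -14*45 - 1/12 = -630 - 1/12 = -7561/12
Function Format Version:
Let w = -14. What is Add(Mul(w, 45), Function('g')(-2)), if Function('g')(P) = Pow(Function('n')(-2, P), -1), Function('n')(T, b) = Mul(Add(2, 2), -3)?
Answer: Rational(-7561, 12) ≈ -630.08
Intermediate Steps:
Function('n')(T, b) = -12 (Function('n')(T, b) = Mul(4, -3) = -12)
Function('g')(P) = Rational(-1, 12) (Function('g')(P) = Pow(-12, -1) = Rational(-1, 12))
Add(Mul(w, 45), Function('g')(-2)) = Add(Mul(-14, 45), Rational(-1, 12)) = Add(-630, Rational(-1, 12)) = Rational(-7561, 12)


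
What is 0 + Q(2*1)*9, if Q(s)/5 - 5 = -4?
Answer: 45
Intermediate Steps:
Q(s) = 5 (Q(s) = 25 + 5*(-4) = 25 - 20 = 5)
0 + Q(2*1)*9 = 0 + 5*9 = 0 + 45 = 45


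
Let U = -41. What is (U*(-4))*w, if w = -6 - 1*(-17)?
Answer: 1804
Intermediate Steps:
w = 11 (w = -6 + 17 = 11)
(U*(-4))*w = -41*(-4)*11 = 164*11 = 1804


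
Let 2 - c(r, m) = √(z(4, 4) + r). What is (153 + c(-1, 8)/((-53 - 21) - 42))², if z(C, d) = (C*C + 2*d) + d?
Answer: 314920543/13456 + 26619*√3/3364 ≈ 23417.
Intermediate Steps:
z(C, d) = C² + 3*d (z(C, d) = (C² + 2*d) + d = C² + 3*d)
c(r, m) = 2 - √(28 + r) (c(r, m) = 2 - √((4² + 3*4) + r) = 2 - √((16 + 12) + r) = 2 - √(28 + r))
(153 + c(-1, 8)/((-53 - 21) - 42))² = (153 + (2 - √(28 - 1))/((-53 - 21) - 42))² = (153 + (2 - √27)/(-74 - 42))² = (153 + (2 - 3*√3)/(-116))² = (153 + (2 - 3*√3)*(-1/116))² = (153 + (-1/58 + 3*√3/116))² = (8873/58 + 3*√3/116)²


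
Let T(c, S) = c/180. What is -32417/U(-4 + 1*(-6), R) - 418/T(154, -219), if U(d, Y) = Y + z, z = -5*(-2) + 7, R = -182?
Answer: -30671/105 ≈ -292.10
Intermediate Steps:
T(c, S) = c/180 (T(c, S) = c*(1/180) = c/180)
z = 17 (z = 10 + 7 = 17)
U(d, Y) = 17 + Y (U(d, Y) = Y + 17 = 17 + Y)
-32417/U(-4 + 1*(-6), R) - 418/T(154, -219) = -32417/(17 - 182) - 418/((1/180)*154) = -32417/(-165) - 418/77/90 = -32417*(-1/165) - 418*90/77 = 2947/15 - 3420/7 = -30671/105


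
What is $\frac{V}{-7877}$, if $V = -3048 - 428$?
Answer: $\frac{3476}{7877} \approx 0.44128$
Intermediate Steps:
$V = -3476$ ($V = -3048 - 428 = -3476$)
$\frac{V}{-7877} = - \frac{3476}{-7877} = \left(-3476\right) \left(- \frac{1}{7877}\right) = \frac{3476}{7877}$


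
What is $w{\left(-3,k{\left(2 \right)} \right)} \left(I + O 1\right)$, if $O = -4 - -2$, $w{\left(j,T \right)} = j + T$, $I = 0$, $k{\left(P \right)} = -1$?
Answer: $8$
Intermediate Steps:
$w{\left(j,T \right)} = T + j$
$O = -2$ ($O = -4 + 2 = -2$)
$w{\left(-3,k{\left(2 \right)} \right)} \left(I + O 1\right) = \left(-1 - 3\right) \left(0 - 2\right) = - 4 \left(0 - 2\right) = \left(-4\right) \left(-2\right) = 8$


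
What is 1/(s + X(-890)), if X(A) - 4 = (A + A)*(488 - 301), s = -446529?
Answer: -1/779385 ≈ -1.2831e-6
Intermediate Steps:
X(A) = 4 + 374*A (X(A) = 4 + (A + A)*(488 - 301) = 4 + (2*A)*187 = 4 + 374*A)
1/(s + X(-890)) = 1/(-446529 + (4 + 374*(-890))) = 1/(-446529 + (4 - 332860)) = 1/(-446529 - 332856) = 1/(-779385) = -1/779385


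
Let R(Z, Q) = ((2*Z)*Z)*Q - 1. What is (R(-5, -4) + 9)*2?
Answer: -384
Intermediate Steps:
R(Z, Q) = -1 + 2*Q*Z² (R(Z, Q) = (2*Z²)*Q - 1 = 2*Q*Z² - 1 = -1 + 2*Q*Z²)
(R(-5, -4) + 9)*2 = ((-1 + 2*(-4)*(-5)²) + 9)*2 = ((-1 + 2*(-4)*25) + 9)*2 = ((-1 - 200) + 9)*2 = (-201 + 9)*2 = -192*2 = -384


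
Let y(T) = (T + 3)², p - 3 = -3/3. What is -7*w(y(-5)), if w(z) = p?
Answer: -14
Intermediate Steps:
p = 2 (p = 3 - 3/3 = 3 - 3*⅓ = 3 - 1 = 2)
y(T) = (3 + T)²
w(z) = 2
-7*w(y(-5)) = -7*2 = -14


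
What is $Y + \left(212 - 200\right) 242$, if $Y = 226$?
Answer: $3130$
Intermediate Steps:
$Y + \left(212 - 200\right) 242 = 226 + \left(212 - 200\right) 242 = 226 + 12 \cdot 242 = 226 + 2904 = 3130$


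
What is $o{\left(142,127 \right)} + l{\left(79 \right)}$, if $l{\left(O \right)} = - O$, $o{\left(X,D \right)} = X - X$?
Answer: $-79$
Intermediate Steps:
$o{\left(X,D \right)} = 0$
$o{\left(142,127 \right)} + l{\left(79 \right)} = 0 - 79 = -79$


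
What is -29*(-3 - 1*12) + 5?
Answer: 440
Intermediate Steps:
-29*(-3 - 1*12) + 5 = -29*(-3 - 12) + 5 = -29*(-15) + 5 = 435 + 5 = 440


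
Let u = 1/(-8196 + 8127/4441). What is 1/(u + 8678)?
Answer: 36390309/315795097061 ≈ 0.00011523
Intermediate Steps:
u = -4441/36390309 (u = 1/(-8196 + 8127*(1/4441)) = 1/(-8196 + 8127/4441) = 1/(-36390309/4441) = -4441/36390309 ≈ -0.00012204)
1/(u + 8678) = 1/(-4441/36390309 + 8678) = 1/(315795097061/36390309) = 36390309/315795097061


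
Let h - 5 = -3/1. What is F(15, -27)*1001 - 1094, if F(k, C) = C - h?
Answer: -30123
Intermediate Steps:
h = 2 (h = 5 - 3/1 = 5 - 3*1 = 5 - 3 = 2)
F(k, C) = -2 + C (F(k, C) = C - 1*2 = C - 2 = -2 + C)
F(15, -27)*1001 - 1094 = (-2 - 27)*1001 - 1094 = -29*1001 - 1094 = -29029 - 1094 = -30123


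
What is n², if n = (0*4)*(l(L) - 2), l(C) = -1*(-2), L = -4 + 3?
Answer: 0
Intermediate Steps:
L = -1
l(C) = 2
n = 0 (n = (0*4)*(2 - 2) = 0*0 = 0)
n² = 0² = 0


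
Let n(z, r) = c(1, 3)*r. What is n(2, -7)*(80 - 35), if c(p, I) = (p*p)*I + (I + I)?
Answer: -2835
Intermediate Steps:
c(p, I) = 2*I + I*p**2 (c(p, I) = p**2*I + 2*I = I*p**2 + 2*I = 2*I + I*p**2)
n(z, r) = 9*r (n(z, r) = (3*(2 + 1**2))*r = (3*(2 + 1))*r = (3*3)*r = 9*r)
n(2, -7)*(80 - 35) = (9*(-7))*(80 - 35) = -63*45 = -2835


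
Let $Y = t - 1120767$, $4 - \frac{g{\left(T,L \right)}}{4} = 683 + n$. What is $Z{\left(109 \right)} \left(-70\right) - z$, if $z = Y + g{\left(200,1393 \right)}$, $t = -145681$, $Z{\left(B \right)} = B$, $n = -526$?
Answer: $1259430$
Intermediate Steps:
$g{\left(T,L \right)} = -612$ ($g{\left(T,L \right)} = 16 - 4 \left(683 - 526\right) = 16 - 628 = -612$)
$Y = -1266448$ ($Y = -145681 - 1120767 = -1266448$)
$z = -1267060$ ($z = -1266448 - 612 = -1267060$)
$Z{\left(109 \right)} \left(-70\right) - z = 109 \left(-70\right) - -1267060 = -7630 + 1267060 = 1259430$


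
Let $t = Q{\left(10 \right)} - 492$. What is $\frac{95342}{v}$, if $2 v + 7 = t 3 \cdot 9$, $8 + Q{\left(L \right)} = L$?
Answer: $- \frac{190684}{13237} \approx -14.405$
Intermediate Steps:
$Q{\left(L \right)} = -8 + L$
$t = -490$ ($t = \left(-8 + 10\right) - 492 = 2 - 492 = -490$)
$v = - \frac{13237}{2}$ ($v = - \frac{7}{2} + \frac{\left(-490\right) 3 \cdot 9}{2} = - \frac{7}{2} + \frac{\left(-490\right) 27}{2} = - \frac{7}{2} + \frac{1}{2} \left(-13230\right) = - \frac{7}{2} - 6615 = - \frac{13237}{2} \approx -6618.5$)
$\frac{95342}{v} = \frac{95342}{- \frac{13237}{2}} = 95342 \left(- \frac{2}{13237}\right) = - \frac{190684}{13237}$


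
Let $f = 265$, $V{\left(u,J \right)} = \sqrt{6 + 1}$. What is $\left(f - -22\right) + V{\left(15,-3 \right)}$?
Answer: $287 + \sqrt{7} \approx 289.65$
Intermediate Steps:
$V{\left(u,J \right)} = \sqrt{7}$
$\left(f - -22\right) + V{\left(15,-3 \right)} = \left(265 - -22\right) + \sqrt{7} = \left(265 + 22\right) + \sqrt{7} = 287 + \sqrt{7}$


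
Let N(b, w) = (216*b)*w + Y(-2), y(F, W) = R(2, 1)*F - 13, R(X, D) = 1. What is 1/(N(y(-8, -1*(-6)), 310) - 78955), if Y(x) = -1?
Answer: -1/1485116 ≈ -6.7335e-7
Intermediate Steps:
y(F, W) = -13 + F (y(F, W) = 1*F - 13 = F - 13 = -13 + F)
N(b, w) = -1 + 216*b*w (N(b, w) = (216*b)*w - 1 = 216*b*w - 1 = -1 + 216*b*w)
1/(N(y(-8, -1*(-6)), 310) - 78955) = 1/((-1 + 216*(-13 - 8)*310) - 78955) = 1/((-1 + 216*(-21)*310) - 78955) = 1/((-1 - 1406160) - 78955) = 1/(-1406161 - 78955) = 1/(-1485116) = -1/1485116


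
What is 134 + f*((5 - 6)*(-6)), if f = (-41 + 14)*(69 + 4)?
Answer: -11692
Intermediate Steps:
f = -1971 (f = -27*73 = -1971)
134 + f*((5 - 6)*(-6)) = 134 - 1971*(5 - 6)*(-6) = 134 - (-1971)*(-6) = 134 - 1971*6 = 134 - 11826 = -11692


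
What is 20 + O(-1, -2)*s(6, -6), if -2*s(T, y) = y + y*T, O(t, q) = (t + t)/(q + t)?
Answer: 34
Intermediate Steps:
O(t, q) = 2*t/(q + t) (O(t, q) = (2*t)/(q + t) = 2*t/(q + t))
s(T, y) = -y/2 - T*y/2 (s(T, y) = -(y + y*T)/2 = -(y + T*y)/2 = -y/2 - T*y/2)
20 + O(-1, -2)*s(6, -6) = 20 + (2*(-1)/(-2 - 1))*(-1/2*(-6)*(1 + 6)) = 20 + (2*(-1)/(-3))*(-1/2*(-6)*7) = 20 + (2*(-1)*(-1/3))*21 = 20 + (2/3)*21 = 20 + 14 = 34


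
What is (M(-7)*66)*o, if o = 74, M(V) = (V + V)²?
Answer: 957264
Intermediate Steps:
M(V) = 4*V² (M(V) = (2*V)² = 4*V²)
(M(-7)*66)*o = ((4*(-7)²)*66)*74 = ((4*49)*66)*74 = (196*66)*74 = 12936*74 = 957264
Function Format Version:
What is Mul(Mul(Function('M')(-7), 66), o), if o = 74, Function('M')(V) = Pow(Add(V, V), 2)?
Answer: 957264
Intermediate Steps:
Function('M')(V) = Mul(4, Pow(V, 2)) (Function('M')(V) = Pow(Mul(2, V), 2) = Mul(4, Pow(V, 2)))
Mul(Mul(Function('M')(-7), 66), o) = Mul(Mul(Mul(4, Pow(-7, 2)), 66), 74) = Mul(Mul(Mul(4, 49), 66), 74) = Mul(Mul(196, 66), 74) = Mul(12936, 74) = 957264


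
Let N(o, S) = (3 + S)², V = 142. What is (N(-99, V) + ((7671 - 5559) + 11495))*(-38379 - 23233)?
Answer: -2133746784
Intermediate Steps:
(N(-99, V) + ((7671 - 5559) + 11495))*(-38379 - 23233) = ((3 + 142)² + ((7671 - 5559) + 11495))*(-38379 - 23233) = (145² + (2112 + 11495))*(-61612) = (21025 + 13607)*(-61612) = 34632*(-61612) = -2133746784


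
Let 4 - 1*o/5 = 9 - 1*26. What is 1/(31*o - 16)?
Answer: 1/3239 ≈ 0.00030874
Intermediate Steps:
o = 105 (o = 20 - 5*(9 - 1*26) = 20 - 5*(9 - 26) = 20 - 5*(-17) = 20 + 85 = 105)
1/(31*o - 16) = 1/(31*105 - 16) = 1/(3255 - 16) = 1/3239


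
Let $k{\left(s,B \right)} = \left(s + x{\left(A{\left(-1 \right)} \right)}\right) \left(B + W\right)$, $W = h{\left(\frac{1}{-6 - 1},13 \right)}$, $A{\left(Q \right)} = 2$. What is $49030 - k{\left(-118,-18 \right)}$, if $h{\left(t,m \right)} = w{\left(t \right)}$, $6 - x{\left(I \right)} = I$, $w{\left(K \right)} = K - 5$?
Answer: $\frac{324742}{7} \approx 46392.0$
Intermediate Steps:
$w{\left(K \right)} = -5 + K$
$x{\left(I \right)} = 6 - I$
$h{\left(t,m \right)} = -5 + t$
$W = - \frac{36}{7}$ ($W = -5 + \frac{1}{-6 - 1} = -5 + \frac{1}{-7} = -5 - \frac{1}{7} = - \frac{36}{7} \approx -5.1429$)
$k{\left(s,B \right)} = \left(4 + s\right) \left(- \frac{36}{7} + B\right)$ ($k{\left(s,B \right)} = \left(s + \left(6 - 2\right)\right) \left(B - \frac{36}{7}\right) = \left(s + \left(6 - 2\right)\right) \left(- \frac{36}{7} + B\right) = \left(s + 4\right) \left(- \frac{36}{7} + B\right) = \left(4 + s\right) \left(- \frac{36}{7} + B\right)$)
$49030 - k{\left(-118,-18 \right)} = 49030 - \left(- \frac{144}{7} + 4 \left(-18\right) - - \frac{4248}{7} - -2124\right) = 49030 - \left(- \frac{144}{7} - 72 + \frac{4248}{7} + 2124\right) = 49030 - \frac{18468}{7} = \frac{324742}{7}$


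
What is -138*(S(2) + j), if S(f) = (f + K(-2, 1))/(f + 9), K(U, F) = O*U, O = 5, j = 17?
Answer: -24702/11 ≈ -2245.6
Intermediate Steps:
K(U, F) = 5*U
S(f) = (-10 + f)/(9 + f) (S(f) = (f + 5*(-2))/(f + 9) = (f - 10)/(9 + f) = (-10 + f)/(9 + f))
-138*(S(2) + j) = -138*((-10 + 2)/(9 + 2) + 17) = -138*(-8/11 + 17) = -138*179/11 = -24702/11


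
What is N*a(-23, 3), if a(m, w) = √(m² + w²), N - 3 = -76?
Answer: -73*√538 ≈ -1693.2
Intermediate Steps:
N = -73 (N = 3 - 76 = -73)
N*a(-23, 3) = -73*√((-23)² + 3²) = -73*√(529 + 9) = -73*√538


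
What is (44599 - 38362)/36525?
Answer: 2079/12175 ≈ 0.17076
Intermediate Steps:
(44599 - 38362)/36525 = 6237*(1/36525) = 2079/12175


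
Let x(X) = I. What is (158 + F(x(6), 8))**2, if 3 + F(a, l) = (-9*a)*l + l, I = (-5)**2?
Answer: 2679769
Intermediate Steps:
I = 25
x(X) = 25
F(a, l) = -3 + l - 9*a*l (F(a, l) = -3 + ((-9*a)*l + l) = -3 + (-9*a*l + l) = -3 + (l - 9*a*l) = -3 + l - 9*a*l)
(158 + F(x(6), 8))**2 = (158 + (-3 + 8 - 9*25*8))**2 = (158 + (-3 + 8 - 1800))**2 = (158 - 1795)**2 = (-1637)**2 = 2679769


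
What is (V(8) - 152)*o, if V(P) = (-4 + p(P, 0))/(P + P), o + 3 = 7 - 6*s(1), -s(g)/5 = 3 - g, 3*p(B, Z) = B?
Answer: -29200/3 ≈ -9733.3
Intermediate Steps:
p(B, Z) = B/3
s(g) = -15 + 5*g (s(g) = -5*(3 - g) = -15 + 5*g)
o = 64 (o = -3 + (7 - 6*(-15 + 5*1)) = -3 + (7 - 6*(-15 + 5)) = -3 + (7 - 6*(-10)) = -3 + (7 + 60) = -3 + 67 = 64)
V(P) = (-4 + P/3)/(2*P) (V(P) = (-4 + P/3)/(P + P) = (-4 + P/3)/((2*P)) = (-4 + P/3)*(1/(2*P)) = (-4 + P/3)/(2*P))
(V(8) - 152)*o = ((1/6)*(-12 + 8)/8 - 152)*64 = ((1/6)*(1/8)*(-4) - 152)*64 = (-1/12 - 152)*64 = -1825/12*64 = -29200/3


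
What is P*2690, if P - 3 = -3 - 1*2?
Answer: -5380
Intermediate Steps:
P = -2 (P = 3 + (-3 - 1*2) = 3 + (-3 - 2) = 3 - 5 = -2)
P*2690 = -2*2690 = -5380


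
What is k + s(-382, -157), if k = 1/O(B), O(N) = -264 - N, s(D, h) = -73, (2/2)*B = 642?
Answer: -66139/906 ≈ -73.001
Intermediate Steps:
B = 642
k = -1/906 (k = 1/(-264 - 1*642) = 1/(-264 - 642) = 1/(-906) = -1/906 ≈ -0.0011038)
k + s(-382, -157) = -1/906 - 73 = -66139/906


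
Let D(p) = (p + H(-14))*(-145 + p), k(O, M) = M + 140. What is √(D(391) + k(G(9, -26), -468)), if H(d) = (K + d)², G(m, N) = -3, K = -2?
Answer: √158834 ≈ 398.54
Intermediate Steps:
H(d) = (-2 + d)²
k(O, M) = 140 + M
D(p) = (-145 + p)*(256 + p) (D(p) = (p + (-2 - 14)²)*(-145 + p) = (p + (-16)²)*(-145 + p) = (p + 256)*(-145 + p) = (256 + p)*(-145 + p) = (-145 + p)*(256 + p))
√(D(391) + k(G(9, -26), -468)) = √((-37120 + 391² + 111*391) + (140 - 468)) = √((-37120 + 152881 + 43401) - 328) = √(159162 - 328) = √158834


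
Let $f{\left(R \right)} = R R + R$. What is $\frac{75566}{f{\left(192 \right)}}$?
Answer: $\frac{37783}{18528} \approx 2.0392$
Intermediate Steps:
$f{\left(R \right)} = R + R^{2}$ ($f{\left(R \right)} = R^{2} + R = R + R^{2}$)
$\frac{75566}{f{\left(192 \right)}} = \frac{75566}{192 \left(1 + 192\right)} = \frac{75566}{192 \cdot 193} = \frac{75566}{37056} = 75566 \cdot \frac{1}{37056} = \frac{37783}{18528}$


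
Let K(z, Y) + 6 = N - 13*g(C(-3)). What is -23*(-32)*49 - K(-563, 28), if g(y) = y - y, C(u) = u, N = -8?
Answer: 36078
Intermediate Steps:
g(y) = 0
K(z, Y) = -14 (K(z, Y) = -6 + (-8 - 13*0) = -6 + (-8 + 0) = -6 - 8 = -14)
-23*(-32)*49 - K(-563, 28) = -23*(-32)*49 - 1*(-14) = 736*49 + 14 = 36064 + 14 = 36078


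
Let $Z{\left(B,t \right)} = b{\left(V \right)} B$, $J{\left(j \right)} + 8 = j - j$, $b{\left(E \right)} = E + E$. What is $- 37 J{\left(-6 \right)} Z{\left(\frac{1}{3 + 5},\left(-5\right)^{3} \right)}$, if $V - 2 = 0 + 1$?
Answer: $222$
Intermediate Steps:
$V = 3$ ($V = 2 + \left(0 + 1\right) = 2 + 1 = 3$)
$b{\left(E \right)} = 2 E$
$J{\left(j \right)} = -8$ ($J{\left(j \right)} = -8 + \left(j - j\right) = -8 + 0 = -8$)
$Z{\left(B,t \right)} = 6 B$ ($Z{\left(B,t \right)} = 2 \cdot 3 B = 6 B$)
$- 37 J{\left(-6 \right)} Z{\left(\frac{1}{3 + 5},\left(-5\right)^{3} \right)} = \left(-37\right) \left(-8\right) \frac{6}{3 + 5} = 296 \cdot \frac{6}{8} = 296 \cdot 6 \cdot \frac{1}{8} = 296 \cdot \frac{3}{4} = 222$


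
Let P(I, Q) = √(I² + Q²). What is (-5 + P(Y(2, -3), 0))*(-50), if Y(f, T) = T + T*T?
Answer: -50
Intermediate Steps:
Y(f, T) = T + T²
(-5 + P(Y(2, -3), 0))*(-50) = (-5 + √((-3*(1 - 3))² + 0²))*(-50) = (-5 + √((-3*(-2))² + 0))*(-50) = (-5 + √(6² + 0))*(-50) = (-5 + √(36 + 0))*(-50) = (-5 + √36)*(-50) = (-5 + 6)*(-50) = 1*(-50) = -50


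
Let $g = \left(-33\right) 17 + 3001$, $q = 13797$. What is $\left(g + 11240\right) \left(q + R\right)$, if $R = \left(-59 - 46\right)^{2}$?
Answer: $339564960$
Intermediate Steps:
$g = 2440$ ($g = -561 + 3001 = 2440$)
$R = 11025$ ($R = \left(-105\right)^{2} = 11025$)
$\left(g + 11240\right) \left(q + R\right) = \left(2440 + 11240\right) \left(13797 + 11025\right) = 13680 \cdot 24822 = 339564960$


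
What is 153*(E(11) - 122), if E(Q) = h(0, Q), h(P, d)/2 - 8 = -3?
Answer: -17136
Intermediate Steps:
h(P, d) = 10 (h(P, d) = 16 + 2*(-3) = 16 - 6 = 10)
E(Q) = 10
153*(E(11) - 122) = 153*(10 - 122) = 153*(-112) = -17136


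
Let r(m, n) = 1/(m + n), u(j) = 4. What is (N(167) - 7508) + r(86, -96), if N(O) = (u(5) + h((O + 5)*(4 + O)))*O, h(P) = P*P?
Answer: 1444659724079/10 ≈ 1.4447e+11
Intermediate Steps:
h(P) = P²
N(O) = O*(4 + (4 + O)²*(5 + O)²) (N(O) = (4 + ((O + 5)*(4 + O))²)*O = (4 + ((5 + O)*(4 + O))²)*O = (4 + ((4 + O)*(5 + O))²)*O = (4 + (4 + O)²*(5 + O)²)*O = O*(4 + (4 + O)²*(5 + O)²))
(N(167) - 7508) + r(86, -96) = (167*(4 + (20 + 167² + 9*167)²) - 7508) + 1/(86 - 96) = (167*(4 + (20 + 27889 + 1503)²) - 7508) + 1/(-10) = (167*(4 + 29412²) - 7508) - ⅒ = (167*(4 + 865065744) - 7508) - ⅒ = (167*865065748 - 7508) - ⅒ = (144465979916 - 7508) - ⅒ = 144465972408 - ⅒ = 1444659724079/10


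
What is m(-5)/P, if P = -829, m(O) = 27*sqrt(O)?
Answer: -27*I*sqrt(5)/829 ≈ -0.072827*I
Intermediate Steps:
m(-5)/P = (27*sqrt(-5))/(-829) = (27*(I*sqrt(5)))*(-1/829) = (27*I*sqrt(5))*(-1/829) = -27*I*sqrt(5)/829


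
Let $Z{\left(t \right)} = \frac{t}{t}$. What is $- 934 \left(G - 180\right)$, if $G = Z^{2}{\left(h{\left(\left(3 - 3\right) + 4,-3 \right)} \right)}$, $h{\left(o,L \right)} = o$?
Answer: $167186$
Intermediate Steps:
$Z{\left(t \right)} = 1$
$G = 1$ ($G = 1^{2} = 1$)
$- 934 \left(G - 180\right) = - 934 \left(1 - 180\right) = \left(-934\right) \left(-179\right) = 167186$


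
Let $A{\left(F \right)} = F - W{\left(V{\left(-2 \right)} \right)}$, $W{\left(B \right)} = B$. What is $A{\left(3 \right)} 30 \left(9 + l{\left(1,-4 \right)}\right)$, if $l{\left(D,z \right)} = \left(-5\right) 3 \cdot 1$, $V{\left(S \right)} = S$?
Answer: $-900$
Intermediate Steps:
$l{\left(D,z \right)} = -15$ ($l{\left(D,z \right)} = \left(-15\right) 1 = -15$)
$A{\left(F \right)} = 2 + F$ ($A{\left(F \right)} = F - -2 = F + 2 = 2 + F$)
$A{\left(3 \right)} 30 \left(9 + l{\left(1,-4 \right)}\right) = \left(2 + 3\right) 30 \left(9 - 15\right) = 5 \cdot 30 \left(-6\right) = 150 \left(-6\right) = -900$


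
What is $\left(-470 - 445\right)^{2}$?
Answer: $837225$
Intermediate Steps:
$\left(-470 - 445\right)^{2} = \left(-915\right)^{2} = 837225$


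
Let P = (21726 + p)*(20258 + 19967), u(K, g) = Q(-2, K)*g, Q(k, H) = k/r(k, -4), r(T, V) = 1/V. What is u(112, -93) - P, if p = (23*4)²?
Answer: -1214393494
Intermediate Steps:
Q(k, H) = -4*k (Q(k, H) = k/(1/(-4)) = k/(-¼) = k*(-4) = -4*k)
p = 8464 (p = 92² = 8464)
u(K, g) = 8*g (u(K, g) = (-4*(-2))*g = 8*g)
P = 1214392750 (P = (21726 + 8464)*(20258 + 19967) = 30190*40225 = 1214392750)
u(112, -93) - P = 8*(-93) - 1*1214392750 = -744 - 1214392750 = -1214393494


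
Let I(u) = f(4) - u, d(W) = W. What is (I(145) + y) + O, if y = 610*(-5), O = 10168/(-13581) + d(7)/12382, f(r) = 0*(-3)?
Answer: -537396819799/168159942 ≈ -3195.8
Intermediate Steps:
f(r) = 0
O = -125805109/168159942 (O = 10168/(-13581) + 7/12382 = 10168*(-1/13581) + 7*(1/12382) = -10168/13581 + 7/12382 = -125805109/168159942 ≈ -0.74813)
I(u) = -u (I(u) = 0 - u = -u)
y = -3050
(I(145) + y) + O = (-1*145 - 3050) - 125805109/168159942 = (-145 - 3050) - 125805109/168159942 = -3195 - 125805109/168159942 = -537396819799/168159942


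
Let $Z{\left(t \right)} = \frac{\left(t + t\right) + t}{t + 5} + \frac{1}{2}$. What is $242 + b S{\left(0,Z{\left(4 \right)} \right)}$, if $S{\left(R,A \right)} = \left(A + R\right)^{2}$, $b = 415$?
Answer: $\frac{58927}{36} \approx 1636.9$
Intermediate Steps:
$Z{\left(t \right)} = \frac{1}{2} + \frac{3 t}{5 + t}$ ($Z{\left(t \right)} = \frac{2 t + t}{5 + t} + \frac{1}{2} = \frac{3 t}{5 + t} + \frac{1}{2} = \frac{1}{2} + \frac{3 t}{5 + t}$)
$242 + b S{\left(0,Z{\left(4 \right)} \right)} = 242 + 415 \left(\frac{5 + 7 \cdot 4}{2 \left(5 + 4\right)} + 0\right)^{2} = 242 + 415 \left(\frac{5 + 28}{2 \cdot 9} + 0\right)^{2} = 242 + 415 \left(\frac{1}{2} \cdot \frac{1}{9} \cdot 33 + 0\right)^{2} = 242 + 415 \left(\frac{11}{6} + 0\right)^{2} = 242 + 415 \left(\frac{11}{6}\right)^{2} = 242 + 415 \cdot \frac{121}{36} = 242 + \frac{50215}{36} = \frac{58927}{36}$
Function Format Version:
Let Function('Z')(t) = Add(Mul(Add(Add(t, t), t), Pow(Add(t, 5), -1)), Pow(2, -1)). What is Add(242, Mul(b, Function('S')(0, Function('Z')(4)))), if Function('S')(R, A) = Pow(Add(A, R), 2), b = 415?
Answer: Rational(58927, 36) ≈ 1636.9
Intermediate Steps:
Function('Z')(t) = Add(Rational(1, 2), Mul(3, t, Pow(Add(5, t), -1))) (Function('Z')(t) = Add(Mul(Add(Mul(2, t), t), Pow(Add(5, t), -1)), Rational(1, 2)) = Add(Mul(Mul(3, t), Pow(Add(5, t), -1)), Rational(1, 2)) = Add(Mul(3, t, Pow(Add(5, t), -1)), Rational(1, 2)) = Add(Rational(1, 2), Mul(3, t, Pow(Add(5, t), -1))))
Add(242, Mul(b, Function('S')(0, Function('Z')(4)))) = Add(242, Mul(415, Pow(Add(Mul(Rational(1, 2), Pow(Add(5, 4), -1), Add(5, Mul(7, 4))), 0), 2))) = Add(242, Mul(415, Pow(Add(Mul(Rational(1, 2), Pow(9, -1), Add(5, 28)), 0), 2))) = Add(242, Mul(415, Pow(Add(Mul(Rational(1, 2), Rational(1, 9), 33), 0), 2))) = Add(242, Mul(415, Pow(Add(Rational(11, 6), 0), 2))) = Add(242, Mul(415, Pow(Rational(11, 6), 2))) = Add(242, Mul(415, Rational(121, 36))) = Add(242, Rational(50215, 36)) = Rational(58927, 36)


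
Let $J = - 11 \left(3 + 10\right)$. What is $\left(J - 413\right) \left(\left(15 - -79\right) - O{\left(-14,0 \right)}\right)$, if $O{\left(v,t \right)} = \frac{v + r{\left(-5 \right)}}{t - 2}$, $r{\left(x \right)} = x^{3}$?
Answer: $-13622$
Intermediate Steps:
$O{\left(v,t \right)} = \frac{-125 + v}{-2 + t}$ ($O{\left(v,t \right)} = \frac{v + \left(-5\right)^{3}}{t - 2} = \frac{v - 125}{-2 + t} = \frac{-125 + v}{-2 + t}$)
$J = -143$ ($J = \left(-11\right) 13 = -143$)
$\left(J - 413\right) \left(\left(15 - -79\right) - O{\left(-14,0 \right)}\right) = \left(-143 - 413\right) \left(\left(15 - -79\right) - \frac{-125 - 14}{-2 + 0}\right) = - 556 \left(\left(15 + 79\right) - \frac{1}{-2} \left(-139\right)\right) = - 556 \left(94 - \left(- \frac{1}{2}\right) \left(-139\right)\right) = - 556 \left(94 - \frac{139}{2}\right) = \left(-556\right) \frac{49}{2} = -13622$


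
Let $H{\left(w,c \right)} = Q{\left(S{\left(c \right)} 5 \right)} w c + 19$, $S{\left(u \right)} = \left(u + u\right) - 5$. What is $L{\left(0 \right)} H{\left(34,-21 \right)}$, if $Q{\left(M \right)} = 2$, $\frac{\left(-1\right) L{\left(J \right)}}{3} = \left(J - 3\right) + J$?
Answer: $-12681$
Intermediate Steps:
$L{\left(J \right)} = 9 - 6 J$ ($L{\left(J \right)} = - 3 \left(\left(J - 3\right) + J\right) = - 3 \left(\left(-3 + J\right) + J\right) = - 3 \left(-3 + 2 J\right) = 9 - 6 J$)
$S{\left(u \right)} = -5 + 2 u$ ($S{\left(u \right)} = 2 u - 5 = -5 + 2 u$)
$H{\left(w,c \right)} = 19 + 2 c w$ ($H{\left(w,c \right)} = 2 w c + 19 = 2 c w + 19 = 19 + 2 c w$)
$L{\left(0 \right)} H{\left(34,-21 \right)} = \left(9 - 0\right) \left(19 + 2 \left(-21\right) 34\right) = \left(9 + 0\right) \left(19 - 1428\right) = 9 \left(-1409\right) = -12681$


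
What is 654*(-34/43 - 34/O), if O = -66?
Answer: -85238/473 ≈ -180.21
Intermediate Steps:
654*(-34/43 - 34/O) = 654*(-34/43 - 34/(-66)) = 654*(-34*1/43 - 34*(-1/66)) = 654*(-34/43 + 17/33) = 654*(-391/1419) = -85238/473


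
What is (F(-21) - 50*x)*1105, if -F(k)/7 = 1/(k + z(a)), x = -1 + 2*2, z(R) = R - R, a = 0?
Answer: -496145/3 ≈ -1.6538e+5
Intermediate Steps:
z(R) = 0
x = 3 (x = -1 + 4 = 3)
F(k) = -7/k (F(k) = -7/(k + 0) = -7/k)
(F(-21) - 50*x)*1105 = (-7/(-21) - 50*3)*1105 = (-7*(-1/21) - 150)*1105 = (⅓ - 150)*1105 = -449/3*1105 = -496145/3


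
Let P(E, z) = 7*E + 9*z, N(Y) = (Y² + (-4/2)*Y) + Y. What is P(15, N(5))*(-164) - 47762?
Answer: -94502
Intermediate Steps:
N(Y) = Y² - Y (N(Y) = (Y² + (-4*½)*Y) + Y = (Y² - 2*Y) + Y = Y² - Y)
P(15, N(5))*(-164) - 47762 = (7*15 + 9*(5*(-1 + 5)))*(-164) - 47762 = (105 + 9*(5*4))*(-164) - 47762 = (105 + 9*20)*(-164) - 47762 = (105 + 180)*(-164) - 47762 = 285*(-164) - 47762 = -46740 - 47762 = -94502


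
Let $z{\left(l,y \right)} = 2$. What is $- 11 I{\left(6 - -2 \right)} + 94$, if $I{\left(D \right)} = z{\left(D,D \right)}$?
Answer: $72$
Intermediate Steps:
$I{\left(D \right)} = 2$
$- 11 I{\left(6 - -2 \right)} + 94 = \left(-11\right) 2 + 94 = -22 + 94 = 72$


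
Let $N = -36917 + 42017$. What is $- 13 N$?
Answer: $-66300$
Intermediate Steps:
$N = 5100$
$- 13 N = \left(-13\right) 5100 = -66300$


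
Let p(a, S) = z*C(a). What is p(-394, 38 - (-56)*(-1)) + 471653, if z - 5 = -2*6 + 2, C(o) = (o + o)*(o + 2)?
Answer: -1072827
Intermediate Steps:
C(o) = 2*o*(2 + o) (C(o) = (2*o)*(2 + o) = 2*o*(2 + o))
z = -5 (z = 5 + (-2*6 + 2) = 5 + (-12 + 2) = 5 - 10 = -5)
p(a, S) = -10*a*(2 + a)
p(-394, 38 - (-56)*(-1)) + 471653 = -10*(-394)*(2 - 394) + 471653 = -10*(-394)*(-392) + 471653 = -1544480 + 471653 = -1072827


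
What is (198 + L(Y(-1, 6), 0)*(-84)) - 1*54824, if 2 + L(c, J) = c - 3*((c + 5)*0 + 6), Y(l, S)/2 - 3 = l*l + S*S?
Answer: -59666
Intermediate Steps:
Y(l, S) = 6 + 2*S**2 + 2*l**2 (Y(l, S) = 6 + 2*(l*l + S*S) = 6 + 2*(l**2 + S**2) = 6 + 2*(S**2 + l**2) = 6 + (2*S**2 + 2*l**2) = 6 + 2*S**2 + 2*l**2)
L(c, J) = -20 + c (L(c, J) = -2 + (c - 3*((c + 5)*0 + 6)) = -2 + (c - 3*((5 + c)*0 + 6)) = -2 + (c - 3*(0 + 6)) = -2 + (c - 3*6) = -2 + (c - 18) = -2 + (-18 + c) = -20 + c)
(198 + L(Y(-1, 6), 0)*(-84)) - 1*54824 = (198 + (-20 + (6 + 2*6**2 + 2*(-1)**2))*(-84)) - 1*54824 = (198 + (-20 + (6 + 2*36 + 2*1))*(-84)) - 54824 = (198 + (-20 + (6 + 72 + 2))*(-84)) - 54824 = (198 + (-20 + 80)*(-84)) - 54824 = (198 + 60*(-84)) - 54824 = (198 - 5040) - 54824 = -4842 - 54824 = -59666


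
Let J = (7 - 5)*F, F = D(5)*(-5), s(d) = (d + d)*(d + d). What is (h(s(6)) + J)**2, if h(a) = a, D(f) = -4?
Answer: 33856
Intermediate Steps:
s(d) = 4*d**2 (s(d) = (2*d)*(2*d) = 4*d**2)
F = 20 (F = -4*(-5) = 20)
J = 40 (J = (7 - 5)*20 = 2*20 = 40)
(h(s(6)) + J)**2 = (4*6**2 + 40)**2 = (4*36 + 40)**2 = (144 + 40)**2 = 184**2 = 33856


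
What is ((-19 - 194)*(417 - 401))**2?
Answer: 11614464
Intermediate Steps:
((-19 - 194)*(417 - 401))**2 = (-213*16)**2 = (-3408)**2 = 11614464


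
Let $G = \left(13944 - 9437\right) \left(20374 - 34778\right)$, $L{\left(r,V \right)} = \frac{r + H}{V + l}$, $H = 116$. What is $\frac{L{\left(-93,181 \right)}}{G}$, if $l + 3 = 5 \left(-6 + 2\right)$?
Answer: $- \frac{23}{10257174824} \approx -2.2423 \cdot 10^{-9}$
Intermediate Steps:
$l = -23$ ($l = -3 + 5 \left(-6 + 2\right) = -3 + 5 \left(-4\right) = -3 - 20 = -23$)
$L{\left(r,V \right)} = \frac{116 + r}{-23 + V}$ ($L{\left(r,V \right)} = \frac{r + 116}{V - 23} = \frac{116 + r}{-23 + V}$)
$G = -64918828$ ($G = 4507 \left(-14404\right) = -64918828$)
$\frac{L{\left(-93,181 \right)}}{G} = \frac{\frac{1}{-23 + 181} \left(116 - 93\right)}{-64918828} = \frac{1}{158} \cdot 23 \left(- \frac{1}{64918828}\right) = \frac{23}{158} \left(- \frac{1}{64918828}\right) = - \frac{23}{10257174824}$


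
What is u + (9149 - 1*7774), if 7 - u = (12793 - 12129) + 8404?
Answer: -7686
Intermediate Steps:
u = -9061 (u = 7 - ((12793 - 12129) + 8404) = 7 - (664 + 8404) = 7 - 1*9068 = 7 - 9068 = -9061)
u + (9149 - 1*7774) = -9061 + (9149 - 1*7774) = -9061 + (9149 - 7774) = -9061 + 1375 = -7686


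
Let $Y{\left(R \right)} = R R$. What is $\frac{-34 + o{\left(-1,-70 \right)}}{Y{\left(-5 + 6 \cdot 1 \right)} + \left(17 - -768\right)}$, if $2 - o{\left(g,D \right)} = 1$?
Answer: $- \frac{11}{262} \approx -0.041985$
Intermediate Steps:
$o{\left(g,D \right)} = 1$ ($o{\left(g,D \right)} = 2 - 1 = 1$)
$Y{\left(R \right)} = R^{2}$
$\frac{-34 + o{\left(-1,-70 \right)}}{Y{\left(-5 + 6 \cdot 1 \right)} + \left(17 - -768\right)} = \frac{-34 + 1}{\left(-5 + 6 \cdot 1\right)^{2} + \left(17 - -768\right)} = - \frac{33}{\left(-5 + 6\right)^{2} + \left(17 + 768\right)} = - \frac{33}{1^{2} + 785} = - \frac{33}{1 + 785} = - \frac{33}{786} = \left(-33\right) \frac{1}{786} = - \frac{11}{262}$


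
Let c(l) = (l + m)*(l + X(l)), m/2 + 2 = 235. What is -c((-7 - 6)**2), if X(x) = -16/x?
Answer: -18126075/169 ≈ -1.0725e+5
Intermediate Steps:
m = 466 (m = -4 + 2*235 = -4 + 470 = 466)
c(l) = (466 + l)*(l - 16/l) (c(l) = (l + 466)*(l - 16/l) = (466 + l)*(l - 16/l))
-c((-7 - 6)**2) = -(-16 + ((-7 - 6)**2)**2 - 7456/(-7 - 6)**2 + 466*(-7 - 6)**2) = -(-16 + ((-13)**2)**2 - 7456/((-13)**2) + 466*(-13)**2) = -(-16 + 169**2 - 7456/169 + 466*169) = -(-16 + 28561 - 7456*1/169 + 78754) = -(-16 + 28561 - 7456/169 + 78754) = -1*18126075/169 = -18126075/169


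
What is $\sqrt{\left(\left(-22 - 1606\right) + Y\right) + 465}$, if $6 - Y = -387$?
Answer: $i \sqrt{770} \approx 27.749 i$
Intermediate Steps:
$Y = 393$ ($Y = 6 - -387 = 6 + 387 = 393$)
$\sqrt{\left(\left(-22 - 1606\right) + Y\right) + 465} = \sqrt{\left(\left(-22 - 1606\right) + 393\right) + 465} = \sqrt{\left(-1628 + 393\right) + 465} = \sqrt{-1235 + 465} = \sqrt{-770} = i \sqrt{770}$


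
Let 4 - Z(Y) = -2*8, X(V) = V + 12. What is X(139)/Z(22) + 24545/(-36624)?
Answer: 1259831/183120 ≈ 6.8798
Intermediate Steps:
X(V) = 12 + V
Z(Y) = 20 (Z(Y) = 4 - (-2)*8 = 4 - 1*(-16) = 4 + 16 = 20)
X(139)/Z(22) + 24545/(-36624) = (12 + 139)/20 + 24545/(-36624) = 151*(1/20) + 24545*(-1/36624) = 151/20 - 24545/36624 = 1259831/183120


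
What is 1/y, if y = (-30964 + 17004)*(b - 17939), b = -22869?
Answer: 1/569679680 ≈ 1.7554e-9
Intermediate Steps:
y = 569679680 (y = (-30964 + 17004)*(-22869 - 17939) = -13960*(-40808) = 569679680)
1/y = 1/569679680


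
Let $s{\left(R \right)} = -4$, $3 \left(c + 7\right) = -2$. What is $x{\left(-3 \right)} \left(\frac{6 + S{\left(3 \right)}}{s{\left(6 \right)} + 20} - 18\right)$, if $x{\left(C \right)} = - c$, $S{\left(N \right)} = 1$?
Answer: $- \frac{6463}{48} \approx -134.65$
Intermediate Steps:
$c = - \frac{23}{3}$ ($c = -7 + \frac{1}{3} \left(-2\right) = -7 - \frac{2}{3} = - \frac{23}{3} \approx -7.6667$)
$x{\left(C \right)} = \frac{23}{3}$ ($x{\left(C \right)} = \left(-1\right) \left(- \frac{23}{3}\right) = \frac{23}{3}$)
$x{\left(-3 \right)} \left(\frac{6 + S{\left(3 \right)}}{s{\left(6 \right)} + 20} - 18\right) = \frac{23 \left(\frac{6 + 1}{-4 + 20} - 18\right)}{3} = \frac{23 \left(\frac{7}{16} - 18\right)}{3} = \frac{23}{3} \left(- \frac{281}{16}\right) = - \frac{6463}{48}$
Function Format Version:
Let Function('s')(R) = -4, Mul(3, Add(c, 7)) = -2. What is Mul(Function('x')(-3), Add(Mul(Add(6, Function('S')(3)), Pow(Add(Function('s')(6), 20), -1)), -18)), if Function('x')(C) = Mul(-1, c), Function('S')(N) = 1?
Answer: Rational(-6463, 48) ≈ -134.65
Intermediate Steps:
c = Rational(-23, 3) (c = Add(-7, Mul(Rational(1, 3), -2)) = Add(-7, Rational(-2, 3)) = Rational(-23, 3) ≈ -7.6667)
Function('x')(C) = Rational(23, 3) (Function('x')(C) = Mul(-1, Rational(-23, 3)) = Rational(23, 3))
Mul(Function('x')(-3), Add(Mul(Add(6, Function('S')(3)), Pow(Add(Function('s')(6), 20), -1)), -18)) = Mul(Rational(23, 3), Add(Mul(Add(6, 1), Pow(Add(-4, 20), -1)), -18)) = Mul(Rational(23, 3), Add(Mul(7, Pow(16, -1)), -18)) = Mul(Rational(23, 3), Add(Mul(7, Rational(1, 16)), -18)) = Mul(Rational(23, 3), Add(Rational(7, 16), -18)) = Mul(Rational(23, 3), Rational(-281, 16)) = Rational(-6463, 48)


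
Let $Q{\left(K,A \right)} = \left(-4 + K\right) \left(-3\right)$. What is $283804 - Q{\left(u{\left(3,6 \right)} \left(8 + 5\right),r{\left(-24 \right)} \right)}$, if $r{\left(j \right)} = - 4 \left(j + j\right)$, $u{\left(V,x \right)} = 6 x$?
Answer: $285196$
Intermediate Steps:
$r{\left(j \right)} = - 8 j$ ($r{\left(j \right)} = - 4 \cdot 2 j = - 8 j$)
$Q{\left(K,A \right)} = 12 - 3 K$
$283804 - Q{\left(u{\left(3,6 \right)} \left(8 + 5\right),r{\left(-24 \right)} \right)} = 283804 - \left(12 - 3 \cdot 6 \cdot 6 \left(8 + 5\right)\right) = 283804 - \left(12 - 3 \cdot 36 \cdot 13\right) = 283804 - \left(12 - 1404\right) = 283804 - -1392 = 283804 + 1392 = 285196$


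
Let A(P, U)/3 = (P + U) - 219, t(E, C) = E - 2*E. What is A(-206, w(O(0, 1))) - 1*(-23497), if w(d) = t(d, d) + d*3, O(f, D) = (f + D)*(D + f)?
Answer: 22228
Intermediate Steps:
t(E, C) = -E
O(f, D) = (D + f)² (O(f, D) = (D + f)*(D + f) = (D + f)²)
w(d) = 2*d (w(d) = -d + d*3 = -d + 3*d = 2*d)
A(P, U) = -657 + 3*P + 3*U (A(P, U) = 3*((P + U) - 219) = 3*(-219 + P + U) = -657 + 3*P + 3*U)
A(-206, w(O(0, 1))) - 1*(-23497) = (-657 + 3*(-206) + 3*(2*(1 + 0)²)) - 1*(-23497) = (-657 - 618 + 3*(2*1²)) + 23497 = (-657 - 618 + 3*(2*1)) + 23497 = (-657 - 618 + 3*2) + 23497 = (-657 - 618 + 6) + 23497 = -1269 + 23497 = 22228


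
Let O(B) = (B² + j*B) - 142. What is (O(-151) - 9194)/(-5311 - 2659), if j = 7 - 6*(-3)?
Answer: -969/797 ≈ -1.2158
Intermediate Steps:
j = 25 (j = 7 + 18 = 25)
O(B) = -142 + B² + 25*B (O(B) = (B² + 25*B) - 142 = -142 + B² + 25*B)
(O(-151) - 9194)/(-5311 - 2659) = ((-142 + (-151)² + 25*(-151)) - 9194)/(-5311 - 2659) = ((-142 + 22801 - 3775) - 9194)/(-7970) = (18884 - 9194)*(-1/7970) = 9690*(-1/7970) = -969/797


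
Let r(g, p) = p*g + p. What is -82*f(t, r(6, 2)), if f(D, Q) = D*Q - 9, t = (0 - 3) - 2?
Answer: 6478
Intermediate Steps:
r(g, p) = p + g*p (r(g, p) = g*p + p = p + g*p)
t = -5 (t = -3 - 2 = -5)
f(D, Q) = -9 + D*Q
-82*f(t, r(6, 2)) = -82*(-9 - 10*(1 + 6)) = -82*(-9 - 10*7) = -82*(-9 - 5*14) = -82*(-9 - 70) = -82*(-79) = 6478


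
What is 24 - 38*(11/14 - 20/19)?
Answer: 239/7 ≈ 34.143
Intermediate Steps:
24 - 38*(11/14 - 20/19) = 24 - 38*(-71/266) = 24 + 71/7 = 239/7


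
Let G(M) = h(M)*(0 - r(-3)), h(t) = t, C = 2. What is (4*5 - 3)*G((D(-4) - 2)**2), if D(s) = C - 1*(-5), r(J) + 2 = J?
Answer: 2125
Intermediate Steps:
r(J) = -2 + J
D(s) = 7 (D(s) = 2 - 1*(-5) = 2 + 5 = 7)
G(M) = 5*M (G(M) = M*(0 - (-2 - 3)) = M*(0 - 1*(-5)) = M*(0 + 5) = M*5 = 5*M)
(4*5 - 3)*G((D(-4) - 2)**2) = (4*5 - 3)*(5*(7 - 2)**2) = (20 - 3)*(5*5**2) = 17*(5*25) = 17*125 = 2125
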